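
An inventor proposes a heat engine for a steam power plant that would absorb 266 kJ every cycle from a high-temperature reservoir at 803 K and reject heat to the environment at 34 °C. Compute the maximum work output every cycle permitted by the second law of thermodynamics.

W_max ≈ 164 kJ

T_C = 34 °C → 34 + 273.15 = 307.15 K.
The second-law ceiling is the Carnot efficiency, η_max = 1 − T_C/T_H = 1 − 307.15/803.00 = 0.6175.
W_max = η_max · Q_H = 0.6175 × 266 = 164 kJ.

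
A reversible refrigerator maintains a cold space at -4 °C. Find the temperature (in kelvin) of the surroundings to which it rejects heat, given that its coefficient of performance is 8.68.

T_C = -4 °C → -4 + 273.15 = 269.15 K.
COP_R = T_C/(T_H − T_C) ⇒ T_H = T_C·(1 + 1/COP_R) = 269.15 × (1 + 1/8.68) = 300.2 K.

T_H ≈ 300.2 K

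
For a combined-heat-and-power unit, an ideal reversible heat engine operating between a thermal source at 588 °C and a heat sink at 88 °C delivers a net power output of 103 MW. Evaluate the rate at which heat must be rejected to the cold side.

T_H = 588 °C → 588 + 273.15 = 861.15 K.
T_C = 88 °C → 88 + 273.15 = 361.15 K.
η_rev = 1 − T_C/T_H = 1 − 361.15/861.15 = 0.5806.
Since Q_C/Q_H = T_C/T_H and Q_H = W/η, Q_C = W·T_C/(T_H − T_C) = 103 × 361.15/500.00 = 74.40 MW.

Q̇_C ≈ 74.40 MW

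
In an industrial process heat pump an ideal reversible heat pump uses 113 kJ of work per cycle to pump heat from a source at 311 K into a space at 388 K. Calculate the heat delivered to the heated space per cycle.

Reversible heating COP: COP_HP = T_H/(T_H − T_C) = 388.00/77.00 = 5.0390.
Q_H = COP_HP · W = 5.0390 × 113 = 569 kJ.

Q_H ≈ 569 kJ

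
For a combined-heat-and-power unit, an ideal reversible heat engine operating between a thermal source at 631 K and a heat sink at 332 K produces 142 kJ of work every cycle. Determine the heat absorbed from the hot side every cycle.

For a reversible engine, η = 1 − T_C/T_H = 1 − 332.00/631.00 = 0.4739.
Q_H = W/η = 142/0.4739 = 300 kJ.

Q_H ≈ 300 kJ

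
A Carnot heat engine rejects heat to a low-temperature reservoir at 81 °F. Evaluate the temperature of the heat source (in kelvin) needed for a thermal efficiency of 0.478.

T_H ≈ 575.4 K

T_C = 81 °F → (81 − 32) × 5/9 = 27.22 °C = 300.37 K.
From η = 1 − T_C/T_H, solving for T_H gives T_H = T_C/(1 − η) = 300.37/(1 − 0.478) = 575.4 K.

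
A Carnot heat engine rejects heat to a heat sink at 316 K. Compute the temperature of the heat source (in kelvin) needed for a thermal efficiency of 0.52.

T_H ≈ 658.3 K

From η = 1 − T_C/T_H, solving for T_H gives T_H = T_C/(1 − η) = 316.00/(1 − 0.52) = 658.3 K.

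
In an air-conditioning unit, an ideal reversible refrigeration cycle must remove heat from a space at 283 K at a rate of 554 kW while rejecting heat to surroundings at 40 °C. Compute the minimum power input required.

Ẇ_in ≈ 59.0 kW

T_H = 40 °C → 40 + 273.15 = 313.15 K.
For a reversible refrigerator, COP_R = T_C/(T_H − T_C) = 283.00/30.15 = 9.3864.
W = Q_C/COP_R = 554/9.3864 = 59.0 kW.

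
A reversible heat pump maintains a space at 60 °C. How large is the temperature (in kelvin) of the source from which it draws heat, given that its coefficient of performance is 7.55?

T_C ≈ 289.0 K

T_H = 60 °C → 60 + 273.15 = 333.15 K.
COP_HP = T_H/(T_H − T_C) ⇒ T_C = T_H·(COP_HP − 1)/COP_HP = 333.15 × (7.55 − 1)/7.55 = 289.0 K.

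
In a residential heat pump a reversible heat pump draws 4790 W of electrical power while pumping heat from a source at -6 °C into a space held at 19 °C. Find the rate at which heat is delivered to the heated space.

Q̇_H ≈ 55980 W

T_H = 19 °C → 19 + 273.15 = 292.15 K.
T_C = -6 °C → -6 + 273.15 = 267.15 K.
For a reversible heat pump, COP_HP = T_H/(T_H − T_C) = 292.15/25.00 = 11.6860.
Q_H = COP_HP · W = 11.6860 × 4790 = 55980 W.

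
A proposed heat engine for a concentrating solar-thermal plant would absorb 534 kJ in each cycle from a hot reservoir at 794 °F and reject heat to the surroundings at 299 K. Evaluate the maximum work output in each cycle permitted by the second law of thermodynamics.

W_max ≈ 304.8 kJ

T_H = 794 °F → (794 − 32) × 5/9 = 423.33 °C = 696.48 K.
The upper bound on efficiency is η_max = 1 − T_C/T_H = 1 − 299.00/696.48 = 0.5707.
W_max = η_max · Q_H = 0.5707 × 534 = 304.8 kJ.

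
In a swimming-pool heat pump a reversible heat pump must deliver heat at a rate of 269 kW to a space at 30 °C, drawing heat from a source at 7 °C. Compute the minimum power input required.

T_H = 30 °C → 30 + 273.15 = 303.15 K.
T_C = 7 °C → 7 + 273.15 = 280.15 K.
For a reversible heat pump, COP_HP = T_H/(T_H − T_C) = 303.15/23.00 = 13.1804.
W = Q_H/COP_HP = 269/13.1804 = 20.41 kW.

Ẇ_in ≈ 20.41 kW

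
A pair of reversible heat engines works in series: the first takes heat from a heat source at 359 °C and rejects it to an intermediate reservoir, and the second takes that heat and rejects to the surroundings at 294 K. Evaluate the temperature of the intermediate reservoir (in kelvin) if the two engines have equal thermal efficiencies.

T_m ≈ 431 K

T_H = 359 °C → 359 + 273.15 = 632.15 K.
Equal efficiencies require 1 − T_m/T_H = 1 − T_C/T_m, i.e. T_m/T_H = T_C/T_m, so T_m = √(T_H·T_C) = √(632.15 × 294.00) = 431 K.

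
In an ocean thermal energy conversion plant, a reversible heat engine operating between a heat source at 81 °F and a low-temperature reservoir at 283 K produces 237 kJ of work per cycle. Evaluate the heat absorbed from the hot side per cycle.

T_H = 81 °F → (81 − 32) × 5/9 = 27.22 °C = 300.37 K.
Since the cycle is reversible, η = 1 − T_C/T_H = 1 − 283.00/300.37 = 0.0578.
Q_H = W/η = 237/0.0578 = 4100 kJ.

Q_H ≈ 4100 kJ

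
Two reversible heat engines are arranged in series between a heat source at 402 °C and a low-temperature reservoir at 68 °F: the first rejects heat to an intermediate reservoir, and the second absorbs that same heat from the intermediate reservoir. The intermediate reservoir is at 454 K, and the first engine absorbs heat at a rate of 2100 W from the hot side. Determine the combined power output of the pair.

Ẇ_total ≈ 1188 W

T_H = 402 °C → 402 + 273.15 = 675.15 K.
T_C = 68 °F → (68 − 32) × 5/9 = 20.00 °C = 293.15 K.
Two reversible stages in series are equivalent to a single Carnot engine between T_H and T_C, so η_total = 1 − T_C/T_H = 1 − 293.15/675.15 = 0.5658.
W_total = η_total · Q_H = 0.5658 × 2100 = 1188 W.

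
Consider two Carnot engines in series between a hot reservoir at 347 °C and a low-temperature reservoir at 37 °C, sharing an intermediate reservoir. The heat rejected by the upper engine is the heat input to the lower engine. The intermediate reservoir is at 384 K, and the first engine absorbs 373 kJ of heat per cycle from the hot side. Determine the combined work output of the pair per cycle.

T_H = 347 °C → 347 + 273.15 = 620.15 K.
T_C = 37 °C → 37 + 273.15 = 310.15 K.
Two reversible stages in series are equivalent to a single Carnot engine between T_H and T_C, so η_total = 1 − T_C/T_H = 1 − 310.15/620.15 = 0.4999.
W_total = η_total · Q_H = 0.4999 × 373 = 186 kJ.

W_total ≈ 186 kJ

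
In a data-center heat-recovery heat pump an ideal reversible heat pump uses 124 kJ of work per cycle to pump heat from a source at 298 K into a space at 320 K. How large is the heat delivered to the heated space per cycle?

Q_H ≈ 1800 kJ

Reversible heating COP: COP_HP = T_H/(T_H − T_C) = 320.00/22.00 = 14.5455.
Q_H = COP_HP · W = 14.5455 × 124 = 1800 kJ.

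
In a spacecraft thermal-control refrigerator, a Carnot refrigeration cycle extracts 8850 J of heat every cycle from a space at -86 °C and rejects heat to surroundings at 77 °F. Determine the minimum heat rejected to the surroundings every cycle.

Q_H ≈ 14100 J

T_H = 77 °F → (77 − 32) × 5/9 = 25.00 °C = 298.15 K.
T_C = -86 °C → -86 + 273.15 = 187.15 K.
For a reversible cycle Q_H/Q_C = T_H/T_C, so Q_H = Q_C·T_H/T_C = 8850 × 298.15/187.15 = 14100 J.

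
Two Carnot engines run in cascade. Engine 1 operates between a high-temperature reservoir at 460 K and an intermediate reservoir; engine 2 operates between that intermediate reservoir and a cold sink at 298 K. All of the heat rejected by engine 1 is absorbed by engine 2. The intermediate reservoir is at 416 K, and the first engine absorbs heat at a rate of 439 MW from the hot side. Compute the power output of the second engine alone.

Heat entering the second stage: Q_m = Q_H·(T_m/T_H) = 439 × 416.00/460.00 = 397 MW.
Second-stage efficiency η₂ = 1 − T_C/T_m = 1 − 298.00/416.00 = 0.2837, so W₂ = η₂·Q_m = 113 MW.

Ẇ₂ ≈ 113 MW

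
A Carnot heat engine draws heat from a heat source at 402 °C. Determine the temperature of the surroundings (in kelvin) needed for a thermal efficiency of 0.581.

T_C ≈ 283 K

T_H = 402 °C → 402 + 273.15 = 675.15 K.
From η = 1 − T_C/T_H, T_C = T_H·(1 − η) = 675.15 × (1 − 0.581) = 283 K.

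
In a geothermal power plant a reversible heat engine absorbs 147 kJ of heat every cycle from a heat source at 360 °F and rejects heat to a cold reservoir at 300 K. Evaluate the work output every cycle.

W ≈ 50.2 kJ

T_H = 360 °F → (360 − 32) × 5/9 = 182.22 °C = 455.37 K.
For a reversible engine, η = 1 − T_C/T_H = 1 − 300.00/455.37 = 0.3412.
W = η·Q_H = 0.3412 × 147 = 50.2 kJ.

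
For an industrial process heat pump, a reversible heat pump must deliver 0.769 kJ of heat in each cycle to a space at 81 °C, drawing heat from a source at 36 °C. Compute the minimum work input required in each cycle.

W_in ≈ 0.0977 kJ

T_H = 81 °C → 81 + 273.15 = 354.15 K.
T_C = 36 °C → 36 + 273.15 = 309.15 K.
Reversible heating COP: COP_HP = T_H/(T_H − T_C) = 354.15/45.00 = 7.8700.
W = Q_H/COP_HP = 0.769/7.8700 = 0.0977 kJ.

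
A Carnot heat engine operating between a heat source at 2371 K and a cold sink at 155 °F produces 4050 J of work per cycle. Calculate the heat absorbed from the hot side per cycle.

Q_H ≈ 4731 J

T_C = 155 °F → (155 − 32) × 5/9 = 68.33 °C = 341.48 K.
η_rev = 1 − T_C/T_H = 1 − 341.48/2371.00 = 0.8560.
Q_H = W/η = 4050/0.8560 = 4731 J.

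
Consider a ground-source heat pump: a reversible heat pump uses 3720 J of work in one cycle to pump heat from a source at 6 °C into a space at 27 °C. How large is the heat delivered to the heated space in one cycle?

Q_H ≈ 53200 J

T_H = 27 °C → 27 + 273.15 = 300.15 K.
T_C = 6 °C → 6 + 273.15 = 279.15 K.
Reversible heating COP: COP_HP = T_H/(T_H − T_C) = 300.15/21.00 = 14.2929.
Q_H = COP_HP · W = 14.2929 × 3720 = 53200 J.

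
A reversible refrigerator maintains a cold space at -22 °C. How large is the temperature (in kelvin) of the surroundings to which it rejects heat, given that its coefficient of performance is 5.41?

T_C = -22 °C → -22 + 273.15 = 251.15 K.
COP_R = T_C/(T_H − T_C) ⇒ T_H = T_C·(1 + 1/COP_R) = 251.15 × (1 + 1/5.41) = 297.6 K.

T_H ≈ 297.6 K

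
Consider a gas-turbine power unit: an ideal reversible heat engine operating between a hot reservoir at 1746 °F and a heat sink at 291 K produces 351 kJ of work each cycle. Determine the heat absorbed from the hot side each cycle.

T_H = 1746 °F → (1746 − 32) × 5/9 = 952.22 °C = 1225.37 K.
Carnot efficiency: η = 1 − T_C/T_H = 1 − 291.00/1225.37 = 0.7625.
Q_H = W/η = 351/0.7625 = 460 kJ.

Q_H ≈ 460 kJ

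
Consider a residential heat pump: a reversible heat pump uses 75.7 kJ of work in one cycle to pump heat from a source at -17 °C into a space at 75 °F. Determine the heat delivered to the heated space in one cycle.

Q_H ≈ 549.9 kJ

T_H = 75 °F → (75 − 32) × 5/9 = 23.89 °C = 297.04 K.
T_C = -17 °C → -17 + 273.15 = 256.15 K.
For a reversible heat pump, COP_HP = T_H/(T_H − T_C) = 297.04/40.89 = 7.2645.
Q_H = COP_HP · W = 7.2645 × 75.7 = 549.9 kJ.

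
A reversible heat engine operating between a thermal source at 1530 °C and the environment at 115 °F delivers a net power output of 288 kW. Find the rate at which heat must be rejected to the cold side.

Q̇_C ≈ 62.0 kW

T_H = 1530 °C → 1530 + 273.15 = 1803.15 K.
T_C = 115 °F → (115 − 32) × 5/9 = 46.11 °C = 319.26 K.
Since the cycle is reversible, η = 1 − T_C/T_H = 1 − 319.26/1803.15 = 0.8229.
Since Q_C/Q_H = T_C/T_H and Q_H = W/η, Q_C = W·T_C/(T_H − T_C) = 288 × 319.26/1483.89 = 62.0 kW.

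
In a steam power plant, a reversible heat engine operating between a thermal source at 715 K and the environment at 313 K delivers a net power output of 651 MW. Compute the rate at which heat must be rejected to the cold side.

Q̇_C ≈ 506.9 MW

Since the cycle is reversible, η = 1 − T_C/T_H = 1 − 313.00/715.00 = 0.5622.
Since Q_C/Q_H = T_C/T_H and Q_H = W/η, Q_C = W·T_C/(T_H − T_C) = 651 × 313.00/402.00 = 506.9 MW.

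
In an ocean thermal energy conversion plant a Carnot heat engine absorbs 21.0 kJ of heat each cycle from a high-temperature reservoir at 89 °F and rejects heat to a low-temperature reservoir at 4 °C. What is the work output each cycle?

W ≈ 1.91 kJ

T_H = 89 °F → (89 − 32) × 5/9 = 31.67 °C = 304.82 K.
T_C = 4 °C → 4 + 273.15 = 277.15 K.
Since the cycle is reversible, η = 1 − T_C/T_H = 1 − 277.15/304.82 = 0.0908.
W = η·Q_H = 0.0908 × 21.0 = 1.91 kJ.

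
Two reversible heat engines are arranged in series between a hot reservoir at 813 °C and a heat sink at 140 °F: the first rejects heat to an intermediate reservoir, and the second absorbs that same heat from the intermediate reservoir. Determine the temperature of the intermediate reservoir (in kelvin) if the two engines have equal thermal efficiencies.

T_H = 813 °C → 813 + 273.15 = 1086.15 K.
T_C = 140 °F → (140 − 32) × 5/9 = 60.00 °C = 333.15 K.
Equal efficiencies require 1 − T_m/T_H = 1 − T_C/T_m, i.e. T_m/T_H = T_C/T_m, so T_m = √(T_H·T_C) = √(1086.15 × 333.15) = 602 K.

T_m ≈ 602 K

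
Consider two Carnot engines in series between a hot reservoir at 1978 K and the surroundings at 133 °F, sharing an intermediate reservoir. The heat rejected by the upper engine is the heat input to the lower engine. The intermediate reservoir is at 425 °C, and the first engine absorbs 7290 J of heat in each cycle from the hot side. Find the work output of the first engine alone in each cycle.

W₁ ≈ 4717 J

T_C = 133 °F → (133 − 32) × 5/9 = 56.11 °C = 329.26 K.
T_m = 425 °C → 425 + 273.15 = 698.15 K.
First-stage efficiency η₁ = 1 − T_m/T_H = 1 − 698.15/1978.00 = 0.6470.
W₁ = η₁·Q_H = 0.6470 × 7290 = 4717 J.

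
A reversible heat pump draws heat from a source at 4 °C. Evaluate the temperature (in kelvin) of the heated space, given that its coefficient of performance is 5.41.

T_H ≈ 340.0 K

T_C = 4 °C → 4 + 273.15 = 277.15 K.
COP_HP = T_H/(T_H − T_C) ⇒ T_H = T_C·COP_HP/(COP_HP − 1) = 277.15 × 5.41/(5.41 − 1) = 340.0 K.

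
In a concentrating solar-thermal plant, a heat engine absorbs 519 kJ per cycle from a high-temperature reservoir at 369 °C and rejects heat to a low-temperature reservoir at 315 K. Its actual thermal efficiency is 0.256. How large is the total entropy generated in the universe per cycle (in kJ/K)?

ΔS_univ ≈ 0.418 kJ/K

T_H = 369 °C → 369 + 273.15 = 642.15 K.
W = η·Q_H = 0.256 × 519 = 132.9 kJ, so Q_C = Q_H − W = 386.1 kJ.
Reservoir entropy changes: ΔS_H = −Q_H/T_H = −519/642.15 = -0.8082 kJ/K and ΔS_C = +Q_C/T_C = 386.1/315.00 = 1.226 kJ/K.
ΔS_univ = −Q_H/T_H + Q_C/T_C = 0.418 kJ/K (> 0, since η = 0.256 < η_Carnot = 0.509).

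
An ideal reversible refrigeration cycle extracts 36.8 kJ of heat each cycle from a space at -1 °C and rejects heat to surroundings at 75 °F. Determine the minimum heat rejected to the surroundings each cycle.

T_H = 75 °F → (75 − 32) × 5/9 = 23.89 °C = 297.04 K.
T_C = -1 °C → -1 + 273.15 = 272.15 K.
For a reversible cycle Q_H/Q_C = T_H/T_C, so Q_H = Q_C·T_H/T_C = 36.8 × 297.04/272.15 = 40.17 kJ.

Q_H ≈ 40.17 kJ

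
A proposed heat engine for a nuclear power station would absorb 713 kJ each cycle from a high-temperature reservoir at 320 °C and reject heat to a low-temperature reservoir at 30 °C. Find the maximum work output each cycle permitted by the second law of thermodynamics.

T_H = 320 °C → 320 + 273.15 = 593.15 K.
T_C = 30 °C → 30 + 273.15 = 303.15 K.
The upper bound on efficiency is η_max = 1 − T_C/T_H = 1 − 303.15/593.15 = 0.4889.
W_max = η_max · Q_H = 0.4889 × 713 = 348.6 kJ.

W_max ≈ 348.6 kJ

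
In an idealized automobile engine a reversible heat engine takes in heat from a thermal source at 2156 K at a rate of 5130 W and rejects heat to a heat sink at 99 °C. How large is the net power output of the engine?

T_C = 99 °C → 99 + 273.15 = 372.15 K.
The Carnot efficiency is η = 1 − T_C/T_H = 1 − 372.15/2156.00 = 0.8274.
W = η·Q_H = 0.8274 × 5130 = 4245 W.

Ẇ ≈ 4245 W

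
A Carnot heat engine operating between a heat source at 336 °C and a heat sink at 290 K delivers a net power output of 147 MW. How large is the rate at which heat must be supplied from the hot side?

Q̇_H ≈ 281 MW

T_H = 336 °C → 336 + 273.15 = 609.15 K.
For a reversible engine, η = 1 − T_C/T_H = 1 − 290.00/609.15 = 0.5239.
Q_H = W/η = 147/0.5239 = 281 MW.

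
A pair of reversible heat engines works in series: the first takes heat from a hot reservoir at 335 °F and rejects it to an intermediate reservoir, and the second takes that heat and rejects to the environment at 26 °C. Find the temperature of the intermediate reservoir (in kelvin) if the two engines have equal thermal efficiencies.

T_H = 335 °F → (335 − 32) × 5/9 = 168.33 °C = 441.48 K.
T_C = 26 °C → 26 + 273.15 = 299.15 K.
Equal efficiencies require 1 − T_m/T_H = 1 − T_C/T_m, i.e. T_m/T_H = T_C/T_m, so T_m = √(T_H·T_C) = √(441.48 × 299.15) = 363.4 K.

T_m ≈ 363.4 K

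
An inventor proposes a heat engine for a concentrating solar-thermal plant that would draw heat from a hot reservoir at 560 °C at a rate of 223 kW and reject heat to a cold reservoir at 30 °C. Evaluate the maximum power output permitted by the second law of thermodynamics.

T_H = 560 °C → 560 + 273.15 = 833.15 K.
T_C = 30 °C → 30 + 273.15 = 303.15 K.
By the Carnot theorem, η_max = 1 − T_C/T_H = 1 − 303.15/833.15 = 0.6361.
W_max = η_max · Q_H = 0.6361 × 223 = 142 kW.

Ẇ_max ≈ 142 kW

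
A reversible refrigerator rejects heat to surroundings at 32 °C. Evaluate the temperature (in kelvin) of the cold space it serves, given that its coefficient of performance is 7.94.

T_C ≈ 271 K

T_H = 32 °C → 32 + 273.15 = 305.15 K.
COP_R = T_C/(T_H − T_C) ⇒ T_C = T_H·COP_R/(1 + COP_R) = 305.15 × 7.94/(1 + 7.94) = 271 K.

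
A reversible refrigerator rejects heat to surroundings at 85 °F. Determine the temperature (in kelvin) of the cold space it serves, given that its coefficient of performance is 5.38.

T_H = 85 °F → (85 − 32) × 5/9 = 29.44 °C = 302.59 K.
COP_R = T_C/(T_H − T_C) ⇒ T_C = T_H·COP_R/(1 + COP_R) = 302.59 × 5.38/(1 + 5.38) = 255 K.

T_C ≈ 255 K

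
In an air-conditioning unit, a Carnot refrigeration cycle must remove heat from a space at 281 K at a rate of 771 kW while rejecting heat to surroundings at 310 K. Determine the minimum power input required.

Ẇ_in ≈ 79.6 kW

For a reversible refrigerator, COP_R = T_C/(T_H − T_C) = 281.00/29.00 = 9.6897.
W = Q_C/COP_R = 771/9.6897 = 79.6 kW.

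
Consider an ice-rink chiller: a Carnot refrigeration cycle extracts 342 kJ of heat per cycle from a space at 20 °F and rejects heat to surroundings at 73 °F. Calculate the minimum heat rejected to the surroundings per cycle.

T_H = 73 °F → (73 − 32) × 5/9 = 22.78 °C = 295.93 K.
T_C = 20 °F → (20 − 32) × 5/9 = -6.67 °C = 266.48 K.
For a reversible cycle Q_H/Q_C = T_H/T_C, so Q_H = Q_C·T_H/T_C = 342 × 295.93/266.48 = 380 kJ.

Q_H ≈ 380 kJ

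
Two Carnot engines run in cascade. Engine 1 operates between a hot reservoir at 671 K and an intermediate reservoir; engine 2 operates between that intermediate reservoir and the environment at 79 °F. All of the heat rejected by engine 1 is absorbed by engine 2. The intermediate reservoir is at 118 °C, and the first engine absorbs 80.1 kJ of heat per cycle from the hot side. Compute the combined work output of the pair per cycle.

T_C = 79 °F → (79 − 32) × 5/9 = 26.11 °C = 299.26 K.
Two reversible stages in series are equivalent to a single Carnot engine between T_H and T_C, so η_total = 1 − T_C/T_H = 1 − 299.26/671.00 = 0.5540.
W_total = η_total · Q_H = 0.5540 × 80.1 = 44.38 kJ.

W_total ≈ 44.38 kJ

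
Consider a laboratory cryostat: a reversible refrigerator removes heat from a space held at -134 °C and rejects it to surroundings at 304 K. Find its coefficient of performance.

COP_R ≈ 0.8441

T_C = -134 °C → -134 + 273.15 = 139.15 K.
The reversible coefficient of performance is COP_R = T_C/(T_H − T_C) = 139.15/(304.00 − 139.15) = 0.8441.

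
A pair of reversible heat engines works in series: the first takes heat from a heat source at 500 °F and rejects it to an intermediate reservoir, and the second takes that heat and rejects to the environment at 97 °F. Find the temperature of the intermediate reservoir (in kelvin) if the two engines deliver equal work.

T_m ≈ 421.2 K

T_H = 500 °F → (500 − 32) × 5/9 = 260.00 °C = 533.15 K.
T_C = 97 °F → (97 − 32) × 5/9 = 36.11 °C = 309.26 K.
For reversible stages Q_m = Q_H·(T_m/T_H). Setting W₁ = Q_H(1 − T_m/T_H) equal to W₂ = Q_m(1 − T_C/T_m) = Q_H·(T_m − T_C)/T_H gives T_H − T_m = T_m − T_C, so T_m = (T_H + T_C)/2 = (533.15 + 309.26)/2 = 421.2 K.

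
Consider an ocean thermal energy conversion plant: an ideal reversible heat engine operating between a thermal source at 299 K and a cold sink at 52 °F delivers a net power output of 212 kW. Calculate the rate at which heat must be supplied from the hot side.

Q̇_H ≈ 4301 kW

T_C = 52 °F → (52 − 32) × 5/9 = 11.11 °C = 284.26 K.
Carnot efficiency: η = 1 − T_C/T_H = 1 − 284.26/299.00 = 0.0493.
Q_H = W/η = 212/0.0493 = 4301 kW.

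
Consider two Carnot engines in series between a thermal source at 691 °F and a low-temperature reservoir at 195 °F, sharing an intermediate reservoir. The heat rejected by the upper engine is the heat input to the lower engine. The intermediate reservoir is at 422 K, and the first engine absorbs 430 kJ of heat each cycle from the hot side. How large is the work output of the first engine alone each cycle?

W₁ ≈ 146 kJ

T_H = 691 °F → (691 − 32) × 5/9 = 366.11 °C = 639.26 K.
T_C = 195 °F → (195 − 32) × 5/9 = 90.56 °C = 363.71 K.
First-stage efficiency η₁ = 1 − T_m/T_H = 1 − 422.00/639.26 = 0.3399.
W₁ = η₁·Q_H = 0.3399 × 430 = 146 kJ.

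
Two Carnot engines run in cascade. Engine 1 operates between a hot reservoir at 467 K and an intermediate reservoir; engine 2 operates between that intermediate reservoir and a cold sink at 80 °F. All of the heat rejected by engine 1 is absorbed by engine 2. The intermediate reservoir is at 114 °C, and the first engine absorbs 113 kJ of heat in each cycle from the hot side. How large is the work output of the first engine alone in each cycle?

W₁ ≈ 19.3 kJ

T_C = 80 °F → (80 − 32) × 5/9 = 26.67 °C = 299.82 K.
T_m = 114 °C → 114 + 273.15 = 387.15 K.
First-stage efficiency η₁ = 1 − T_m/T_H = 1 − 387.15/467.00 = 0.1710.
W₁ = η₁·Q_H = 0.1710 × 113 = 19.3 kJ.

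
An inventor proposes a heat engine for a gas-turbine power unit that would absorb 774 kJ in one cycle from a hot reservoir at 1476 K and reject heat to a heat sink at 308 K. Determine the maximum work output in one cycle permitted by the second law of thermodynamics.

No engine can exceed the Carnot limit: η_max = 1 − T_C/T_H = 1 − 308.00/1476.00 = 0.7913.
W_max = η_max · Q_H = 0.7913 × 774 = 612.5 kJ.

W_max ≈ 612.5 kJ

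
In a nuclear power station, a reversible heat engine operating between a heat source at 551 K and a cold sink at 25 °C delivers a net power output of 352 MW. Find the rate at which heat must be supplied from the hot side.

T_C = 25 °C → 25 + 273.15 = 298.15 K.
η_rev = 1 − T_C/T_H = 1 − 298.15/551.00 = 0.4589.
Q_H = W/η = 352/0.4589 = 767.1 MW.

Q̇_H ≈ 767.1 MW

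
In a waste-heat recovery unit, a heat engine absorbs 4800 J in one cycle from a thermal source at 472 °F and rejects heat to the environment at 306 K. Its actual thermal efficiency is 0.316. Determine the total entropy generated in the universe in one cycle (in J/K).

ΔS_univ ≈ 1.46 J/K

T_H = 472 °F → (472 − 32) × 5/9 = 244.44 °C = 517.59 K.
W = η·Q_H = 0.316 × 4800 = 1517 J, so Q_C = Q_H − W = 3283 J.
Entropy balance on the reservoirs: −Q_H/T_H = -9.274 J/K, +Q_C/T_C = 10.73 J/K.
ΔS_univ = −Q_H/T_H + Q_C/T_C = 1.46 J/K (> 0, since η = 0.316 < η_Carnot = 0.409).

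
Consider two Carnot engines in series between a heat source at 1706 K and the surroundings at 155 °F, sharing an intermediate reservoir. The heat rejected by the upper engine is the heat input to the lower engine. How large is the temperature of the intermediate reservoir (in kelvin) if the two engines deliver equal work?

T_m ≈ 1024 K

T_C = 155 °F → (155 − 32) × 5/9 = 68.33 °C = 341.48 K.
For reversible stages Q_m = Q_H·(T_m/T_H). Setting W₁ = Q_H(1 − T_m/T_H) equal to W₂ = Q_m(1 − T_C/T_m) = Q_H·(T_m − T_C)/T_H gives T_H − T_m = T_m − T_C, so T_m = (T_H + T_C)/2 = (1706.00 + 341.48)/2 = 1024 K.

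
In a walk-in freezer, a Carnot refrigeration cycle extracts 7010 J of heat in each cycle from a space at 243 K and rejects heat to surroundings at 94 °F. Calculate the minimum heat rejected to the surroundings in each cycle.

Q_H ≈ 8870 J

T_H = 94 °F → (94 − 32) × 5/9 = 34.44 °C = 307.59 K.
For a reversible cycle Q_H/Q_C = T_H/T_C, so Q_H = Q_C·T_H/T_C = 7010 × 307.59/243.00 = 8870 J.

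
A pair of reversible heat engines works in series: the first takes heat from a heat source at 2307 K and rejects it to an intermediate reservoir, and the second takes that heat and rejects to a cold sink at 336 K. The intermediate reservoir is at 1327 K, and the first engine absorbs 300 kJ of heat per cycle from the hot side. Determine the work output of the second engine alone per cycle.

W₂ ≈ 129 kJ

Heat entering the second stage: Q_m = Q_H·(T_m/T_H) = 300 × 1327.00/2307.00 = 173 kJ.
Second-stage efficiency η₂ = 1 − T_C/T_m = 1 − 336.00/1327.00 = 0.7468, so W₂ = η₂·Q_m = 129 kJ.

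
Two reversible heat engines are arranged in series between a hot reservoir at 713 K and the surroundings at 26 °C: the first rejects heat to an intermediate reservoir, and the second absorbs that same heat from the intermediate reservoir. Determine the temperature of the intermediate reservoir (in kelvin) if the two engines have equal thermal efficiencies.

T_C = 26 °C → 26 + 273.15 = 299.15 K.
Equal efficiencies require 1 − T_m/T_H = 1 − T_C/T_m, i.e. T_m/T_H = T_C/T_m, so T_m = √(T_H·T_C) = √(713.00 × 299.15) = 461.8 K.

T_m ≈ 461.8 K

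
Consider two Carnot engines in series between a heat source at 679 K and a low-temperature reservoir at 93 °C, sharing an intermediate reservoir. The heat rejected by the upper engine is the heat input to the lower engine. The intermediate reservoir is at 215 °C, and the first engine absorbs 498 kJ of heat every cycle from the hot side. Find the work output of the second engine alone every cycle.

W₂ ≈ 89.5 kJ

T_C = 93 °C → 93 + 273.15 = 366.15 K.
T_m = 215 °C → 215 + 273.15 = 488.15 K.
Heat entering the second stage: Q_m = Q_H·(T_m/T_H) = 498 × 488.15/679.00 = 358 kJ.
Second-stage efficiency η₂ = 1 − T_C/T_m = 1 − 366.15/488.15 = 0.2499, so W₂ = η₂·Q_m = 89.5 kJ.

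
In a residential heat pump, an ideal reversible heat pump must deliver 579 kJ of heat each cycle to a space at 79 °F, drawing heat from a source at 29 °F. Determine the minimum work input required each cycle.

T_H = 79 °F → (79 − 32) × 5/9 = 26.11 °C = 299.26 K.
T_C = 29 °F → (29 − 32) × 5/9 = -1.67 °C = 271.48 K.
For a reversible heat pump, COP_HP = T_H/(T_H − T_C) = 299.26/27.78 = 10.7734.
W = Q_H/COP_HP = 579/10.7734 = 53.74 kJ.

W_in ≈ 53.74 kJ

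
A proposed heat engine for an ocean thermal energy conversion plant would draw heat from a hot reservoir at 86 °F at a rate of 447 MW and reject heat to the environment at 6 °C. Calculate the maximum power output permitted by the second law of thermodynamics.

T_H = 86 °F → (86 − 32) × 5/9 = 30.00 °C = 303.15 K.
T_C = 6 °C → 6 + 273.15 = 279.15 K.
No engine can exceed the Carnot limit: η_max = 1 − T_C/T_H = 1 − 279.15/303.15 = 0.0792.
W_max = η_max · Q_H = 0.0792 × 447 = 35.4 MW.

Ẇ_max ≈ 35.4 MW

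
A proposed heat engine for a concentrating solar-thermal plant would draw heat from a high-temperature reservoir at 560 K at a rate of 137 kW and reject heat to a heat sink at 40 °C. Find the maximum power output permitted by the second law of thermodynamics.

Ẇ_max ≈ 60.39 kW

T_C = 40 °C → 40 + 273.15 = 313.15 K.
The second-law ceiling is the Carnot efficiency, η_max = 1 − T_C/T_H = 1 − 313.15/560.00 = 0.4408.
W_max = η_max · Q_H = 0.4408 × 137 = 60.39 kW.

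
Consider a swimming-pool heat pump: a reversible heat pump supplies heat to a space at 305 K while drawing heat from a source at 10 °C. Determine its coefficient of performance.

COP_HP ≈ 13.96

T_C = 10 °C → 10 + 273.15 = 283.15 K.
The Carnot heat-pump COP is COP_HP = T_H/(T_H − T_C) = 305.00/(305.00 − 283.15) = 13.96.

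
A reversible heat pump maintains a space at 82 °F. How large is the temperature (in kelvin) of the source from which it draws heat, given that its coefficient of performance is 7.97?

T_C ≈ 263.2 K

T_H = 82 °F → (82 − 32) × 5/9 = 27.78 °C = 300.93 K.
COP_HP = T_H/(T_H − T_C) ⇒ T_C = T_H·(COP_HP − 1)/COP_HP = 300.93 × (7.97 − 1)/7.97 = 263.2 K.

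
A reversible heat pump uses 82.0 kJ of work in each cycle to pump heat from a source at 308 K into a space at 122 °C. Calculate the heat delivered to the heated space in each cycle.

Q_H ≈ 372 kJ

T_H = 122 °C → 122 + 273.15 = 395.15 K.
Reversible heating COP: COP_HP = T_H/(T_H − T_C) = 395.15/87.15 = 4.5341.
Q_H = COP_HP · W = 4.5341 × 82.0 = 372 kJ.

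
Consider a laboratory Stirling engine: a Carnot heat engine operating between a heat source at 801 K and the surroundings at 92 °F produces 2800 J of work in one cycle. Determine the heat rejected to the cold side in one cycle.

Q_C ≈ 1735 J

T_C = 92 °F → (92 − 32) × 5/9 = 33.33 °C = 306.48 K.
Carnot efficiency: η = 1 − T_C/T_H = 1 − 306.48/801.00 = 0.6174.
Since Q_C/Q_H = T_C/T_H and Q_H = W/η, Q_C = W·T_C/(T_H − T_C) = 2800 × 306.48/494.52 = 1735 J.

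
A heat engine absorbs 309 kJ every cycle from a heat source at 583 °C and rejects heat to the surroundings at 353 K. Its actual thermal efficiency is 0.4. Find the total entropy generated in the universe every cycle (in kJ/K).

T_H = 583 °C → 583 + 273.15 = 856.15 K.
W = η·Q_H = 0.4 × 309 = 123.6 kJ, so Q_C = Q_H − W = 185.4 kJ.
Entropy balance on the reservoirs: −Q_H/T_H = -0.3609 kJ/K, +Q_C/T_C = 0.5252 kJ/K.
ΔS_univ = −Q_H/T_H + Q_C/T_C = 0.1643 kJ/K (> 0, since η = 0.4 < η_Carnot = 0.588).

ΔS_univ ≈ 0.1643 kJ/K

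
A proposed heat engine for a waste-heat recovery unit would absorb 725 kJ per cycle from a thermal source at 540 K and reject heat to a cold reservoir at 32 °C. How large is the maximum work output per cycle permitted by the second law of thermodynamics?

W_max ≈ 315 kJ

T_C = 32 °C → 32 + 273.15 = 305.15 K.
No engine can exceed the Carnot limit: η_max = 1 − T_C/T_H = 1 − 305.15/540.00 = 0.4349.
W_max = η_max · Q_H = 0.4349 × 725 = 315 kJ.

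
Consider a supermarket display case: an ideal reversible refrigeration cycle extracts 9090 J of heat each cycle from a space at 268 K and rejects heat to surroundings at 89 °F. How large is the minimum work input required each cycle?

W_in ≈ 1250 J

T_H = 89 °F → (89 − 32) × 5/9 = 31.67 °C = 304.82 K.
For a reversible refrigerator, COP_R = T_C/(T_H − T_C) = 268.00/36.82 = 7.2793.
W = Q_C/COP_R = 9090/7.2793 = 1250 J.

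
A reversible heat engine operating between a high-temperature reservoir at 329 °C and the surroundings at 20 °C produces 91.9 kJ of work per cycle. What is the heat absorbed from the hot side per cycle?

T_H = 329 °C → 329 + 273.15 = 602.15 K.
T_C = 20 °C → 20 + 273.15 = 293.15 K.
Since the cycle is reversible, η = 1 − T_C/T_H = 1 − 293.15/602.15 = 0.5132.
Q_H = W/η = 91.9/0.5132 = 179 kJ.

Q_H ≈ 179 kJ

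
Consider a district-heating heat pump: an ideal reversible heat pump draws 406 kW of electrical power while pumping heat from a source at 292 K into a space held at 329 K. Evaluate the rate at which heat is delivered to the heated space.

Reversible heating COP: COP_HP = T_H/(T_H − T_C) = 329.00/37.00 = 8.8919.
Q_H = COP_HP · W = 8.8919 × 406 = 3610 kW.

Q̇_H ≈ 3610 kW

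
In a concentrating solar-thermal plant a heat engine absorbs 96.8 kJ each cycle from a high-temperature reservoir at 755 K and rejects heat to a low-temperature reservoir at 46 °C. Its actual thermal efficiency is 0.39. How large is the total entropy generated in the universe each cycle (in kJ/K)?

ΔS_univ ≈ 0.0568 kJ/K

T_C = 46 °C → 46 + 273.15 = 319.15 K.
W = η·Q_H = 0.39 × 96.8 = 37.75 kJ, so Q_C = Q_H − W = 59.05 kJ.
Reservoir entropy changes: ΔS_H = −Q_H/T_H = −96.8/755.00 = -0.1282 kJ/K and ΔS_C = +Q_C/T_C = 59.05/319.15 = 0.1850 kJ/K.
ΔS_univ = −Q_H/T_H + Q_C/T_C = 0.0568 kJ/K (> 0, since η = 0.39 < η_Carnot = 0.577).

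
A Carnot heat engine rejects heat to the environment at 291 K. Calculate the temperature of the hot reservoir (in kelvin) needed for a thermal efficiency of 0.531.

From η = 1 − T_C/T_H, solving for T_H gives T_H = T_C/(1 − η) = 291.00/(1 − 0.531) = 620.5 K.

T_H ≈ 620.5 K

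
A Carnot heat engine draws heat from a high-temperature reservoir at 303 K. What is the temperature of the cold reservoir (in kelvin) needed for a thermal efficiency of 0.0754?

From η = 1 − T_C/T_H, T_C = T_H·(1 − η) = 303.00 × (1 − 0.0754) = 280.2 K.

T_C ≈ 280.2 K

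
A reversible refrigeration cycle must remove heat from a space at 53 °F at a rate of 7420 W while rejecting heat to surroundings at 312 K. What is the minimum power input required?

T_C = 53 °F → (53 − 32) × 5/9 = 11.67 °C = 284.82 K.
COP_R = T_C/(T_H − T_C) = 284.82/27.18 = 10.4776.
W = Q_C/COP_R = 7420/10.4776 = 708.2 W.

Ẇ_in ≈ 708.2 W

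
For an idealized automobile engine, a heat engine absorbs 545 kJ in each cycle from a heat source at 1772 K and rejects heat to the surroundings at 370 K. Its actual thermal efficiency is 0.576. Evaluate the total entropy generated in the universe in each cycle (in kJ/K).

ΔS_univ ≈ 0.317 kJ/K

W = η·Q_H = 0.576 × 545 = 313.9 kJ, so Q_C = Q_H − W = 231.1 kJ.
Reservoir entropy changes: ΔS_H = −Q_H/T_H = −545/1772.00 = -0.3076 kJ/K and ΔS_C = +Q_C/T_C = 231.1/370.00 = 0.6245 kJ/K.
ΔS_univ = −Q_H/T_H + Q_C/T_C = 0.317 kJ/K (> 0, since η = 0.576 < η_Carnot = 0.791).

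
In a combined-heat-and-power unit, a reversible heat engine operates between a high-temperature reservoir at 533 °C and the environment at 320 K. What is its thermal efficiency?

T_H = 533 °C → 533 + 273.15 = 806.15 K.
η_rev = 1 − T_C/T_H = 1 − 320.00/806.15 = 0.603.

η ≈ 0.603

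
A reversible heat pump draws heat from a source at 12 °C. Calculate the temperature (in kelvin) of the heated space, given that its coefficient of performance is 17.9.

T_H ≈ 302.0 K

T_C = 12 °C → 12 + 273.15 = 285.15 K.
COP_HP = T_H/(T_H − T_C) ⇒ T_H = T_C·COP_HP/(COP_HP − 1) = 285.15 × 17.9/(17.9 − 1) = 302.0 K.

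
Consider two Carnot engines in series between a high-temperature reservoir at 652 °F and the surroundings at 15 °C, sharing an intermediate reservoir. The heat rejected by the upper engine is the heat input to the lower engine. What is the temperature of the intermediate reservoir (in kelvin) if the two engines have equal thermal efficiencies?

T_H = 652 °F → (652 − 32) × 5/9 = 344.44 °C = 617.59 K.
T_C = 15 °C → 15 + 273.15 = 288.15 K.
Equal efficiencies require 1 − T_m/T_H = 1 − T_C/T_m, i.e. T_m/T_H = T_C/T_m, so T_m = √(T_H·T_C) = √(617.59 × 288.15) = 422 K.

T_m ≈ 422 K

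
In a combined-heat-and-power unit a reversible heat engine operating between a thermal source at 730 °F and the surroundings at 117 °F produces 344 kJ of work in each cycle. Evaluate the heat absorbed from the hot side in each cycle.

T_H = 730 °F → (730 − 32) × 5/9 = 387.78 °C = 660.93 K.
T_C = 117 °F → (117 − 32) × 5/9 = 47.22 °C = 320.37 K.
Since the cycle is reversible, η = 1 − T_C/T_H = 1 − 320.37/660.93 = 0.5153.
Q_H = W/η = 344/0.5153 = 668 kJ.

Q_H ≈ 668 kJ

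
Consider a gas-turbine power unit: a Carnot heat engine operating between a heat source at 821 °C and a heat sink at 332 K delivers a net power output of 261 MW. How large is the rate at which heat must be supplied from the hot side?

Q̇_H ≈ 375 MW

T_H = 821 °C → 821 + 273.15 = 1094.15 K.
η_rev = 1 − T_C/T_H = 1 − 332.00/1094.15 = 0.6966.
Q_H = W/η = 261/0.6966 = 375 MW.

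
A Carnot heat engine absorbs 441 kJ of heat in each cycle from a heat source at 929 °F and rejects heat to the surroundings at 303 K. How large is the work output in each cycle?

W ≈ 267.8 kJ

T_H = 929 °F → (929 − 32) × 5/9 = 498.33 °C = 771.48 K.
Carnot efficiency: η = 1 − T_C/T_H = 1 − 303.00/771.48 = 0.6073.
W = η·Q_H = 0.6073 × 441 = 267.8 kJ.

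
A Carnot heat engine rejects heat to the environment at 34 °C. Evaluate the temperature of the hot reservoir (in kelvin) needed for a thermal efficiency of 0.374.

T_C = 34 °C → 34 + 273.15 = 307.15 K.
From η = 1 − T_C/T_H, solving for T_H gives T_H = T_C/(1 − η) = 307.15/(1 − 0.374) = 490.7 K.

T_H ≈ 490.7 K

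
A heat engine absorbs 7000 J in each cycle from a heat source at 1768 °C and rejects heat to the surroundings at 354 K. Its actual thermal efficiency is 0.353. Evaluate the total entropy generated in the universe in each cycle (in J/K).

T_H = 1768 °C → 1768 + 273.15 = 2041.15 K.
W = η·Q_H = 0.353 × 7000 = 2471 J, so Q_C = Q_H − W = 4529 J.
The hot reservoir loses entropy Q_H/T_H = 7000/2041.15 = 3.429 J/K; the cold reservoir gains Q_C/T_C = 4529/354.00 = 12.79 J/K.
ΔS_univ = −Q_H/T_H + Q_C/T_C = 9.364 J/K (> 0, since η = 0.353 < η_Carnot = 0.827).

ΔS_univ ≈ 9.364 J/K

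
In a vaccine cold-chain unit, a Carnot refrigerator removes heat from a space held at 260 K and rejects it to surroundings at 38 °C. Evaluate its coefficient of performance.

COP_R ≈ 5.08

T_H = 38 °C → 38 + 273.15 = 311.15 K.
The reversible coefficient of performance is COP_R = T_C/(T_H − T_C) = 260.00/(311.15 − 260.00) = 5.08.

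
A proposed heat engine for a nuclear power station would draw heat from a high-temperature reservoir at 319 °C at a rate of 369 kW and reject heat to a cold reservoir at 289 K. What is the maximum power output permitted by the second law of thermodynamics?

T_H = 319 °C → 319 + 273.15 = 592.15 K.
The upper bound on efficiency is η_max = 1 − T_C/T_H = 1 − 289.00/592.15 = 0.5119.
W_max = η_max · Q_H = 0.5119 × 369 = 188.9 kW.

Ẇ_max ≈ 188.9 kW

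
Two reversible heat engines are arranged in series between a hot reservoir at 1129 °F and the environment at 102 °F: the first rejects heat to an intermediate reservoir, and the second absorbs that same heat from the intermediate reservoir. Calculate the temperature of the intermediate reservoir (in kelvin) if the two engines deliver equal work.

T_H = 1129 °F → (1129 − 32) × 5/9 = 609.44 °C = 882.59 K.
T_C = 102 °F → (102 − 32) × 5/9 = 38.89 °C = 312.04 K.
For reversible stages Q_m = Q_H·(T_m/T_H). Setting W₁ = Q_H(1 − T_m/T_H) equal to W₂ = Q_m(1 − T_C/T_m) = Q_H·(T_m − T_C)/T_H gives T_H − T_m = T_m − T_C, so T_m = (T_H + T_C)/2 = (882.59 + 312.04)/2 = 597 K.

T_m ≈ 597 K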